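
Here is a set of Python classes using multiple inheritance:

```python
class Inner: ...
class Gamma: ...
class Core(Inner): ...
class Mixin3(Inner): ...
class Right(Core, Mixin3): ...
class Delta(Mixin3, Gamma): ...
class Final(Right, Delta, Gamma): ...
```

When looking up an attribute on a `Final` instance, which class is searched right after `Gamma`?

L[Final] = Final + merge(L[Right], L[Delta], L[Gamma], [Right Delta Gamma])
  take Right:  [Right Core Mixin3 Inner object] + [Delta Mixin3 Inner Gamma object] + [Gamma object] + [Right Delta Gamma]
  take Core:  [Core Mixin3 Inner object] + [Delta Mixin3 Inner Gamma object] + [Gamma object] + [Delta Gamma]
  take Delta:  [Mixin3 Inner object] + [Delta Mixin3 Inner Gamma object] + [Gamma object] + [Delta Gamma]
  take Mixin3:  [Mixin3 Inner object] + [Mixin3 Inner Gamma object] + [Gamma object] + [Gamma]
  take Inner:  [Inner object] + [Inner Gamma object] + [Gamma object] + [Gamma]
  take Gamma:  [object] + [Gamma object] + [Gamma object] + [Gamma]
  take object:  [object] + [object] + [object]
MRO: Final Right Core Delta Mixin3 Inner Gamma object
Gamma is at position 6; next is object.

object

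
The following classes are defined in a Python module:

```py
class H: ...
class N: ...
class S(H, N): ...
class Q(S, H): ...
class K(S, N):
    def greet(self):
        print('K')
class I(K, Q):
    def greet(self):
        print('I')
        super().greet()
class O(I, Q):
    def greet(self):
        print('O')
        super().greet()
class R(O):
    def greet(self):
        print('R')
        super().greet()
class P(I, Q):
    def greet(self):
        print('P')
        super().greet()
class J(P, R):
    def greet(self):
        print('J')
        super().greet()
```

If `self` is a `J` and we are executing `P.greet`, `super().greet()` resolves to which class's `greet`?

L[J] = J + merge(L[P], L[R], [P R])
  take P:  [P I K Q S H N object] + [R O I K Q S H N object] + [P R]
  take R:  [I K Q S H N object] + [R O I K Q S H N object] + [R]
  take O:  [I K Q S H N object] + [O I K Q S H N object]
  take I:  [I K Q S H N object] + [I K Q S H N object]
  take K:  [K Q S H N object] + [K Q S H N object]
  take Q:  [Q S H N object] + [Q S H N object]
  take S:  [S H N object] + [S H N object]
  take H:  [H N object] + [H N object]
  take N:  [N object] + [N object]
  take object:  [object] + [object]
MRO: J P R O I K Q S H N object
super() in P.greet on a J instance goes to the class after P in J's MRO: R.

R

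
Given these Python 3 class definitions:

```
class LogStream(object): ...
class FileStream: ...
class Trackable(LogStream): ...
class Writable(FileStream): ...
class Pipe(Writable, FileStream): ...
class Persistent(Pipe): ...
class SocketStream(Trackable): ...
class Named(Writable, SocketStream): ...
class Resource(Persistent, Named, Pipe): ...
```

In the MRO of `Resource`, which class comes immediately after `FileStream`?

L[Resource] = Resource + merge(L[Persistent], L[Named], L[Pipe], [Persistent Named Pipe])
  take Persistent:  [Persistent Pipe Writable FileStream object] + [Named Writable FileStream SocketStream Trackable LogStream object] + [Pipe Writable FileStream object] + [Persistent Named Pipe]
  take Named:  [Pipe Writable FileStream object] + [Named Writable FileStream SocketStream Trackable LogStream object] + [Pipe Writable FileStream object] + [Named Pipe]
  take Pipe:  [Pipe Writable FileStream object] + [Writable FileStream SocketStream Trackable LogStream object] + [Pipe Writable FileStream object] + [Pipe]
  take Writable:  [Writable FileStream object] + [Writable FileStream SocketStream Trackable LogStream object] + [Writable FileStream object]
  take FileStream:  [FileStream object] + [FileStream SocketStream Trackable LogStream object] + [FileStream object]
  take SocketStream:  [object] + [SocketStream Trackable LogStream object] + [object]
  take Trackable:  [object] + [Trackable LogStream object] + [object]
  take LogStream:  [object] + [LogStream object] + [object]
  take object:  [object] + [object] + [object]
MRO: Resource Persistent Named Pipe Writable FileStream SocketStream Trackable LogStream object
FileStream is at position 5; next is SocketStream.

SocketStream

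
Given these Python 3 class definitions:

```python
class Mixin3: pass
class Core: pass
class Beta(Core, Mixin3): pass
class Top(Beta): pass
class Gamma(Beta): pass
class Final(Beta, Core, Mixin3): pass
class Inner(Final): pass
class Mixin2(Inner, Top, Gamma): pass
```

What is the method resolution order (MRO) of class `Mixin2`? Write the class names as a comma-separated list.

Mixin2, Inner, Final, Top, Gamma, Beta, Core, Mixin3, object

L[Mixin2] = Mixin2 + merge(L[Inner], L[Top], L[Gamma], [Inner Top Gamma])
  take Inner:  [Inner Final Beta Core Mixin3 object] + [Top Beta Core Mixin3 object] + [Gamma Beta Core Mixin3 object] + [Inner Top Gamma]
  take Final:  [Final Beta Core Mixin3 object] + [Top Beta Core Mixin3 object] + [Gamma Beta Core Mixin3 object] + [Top Gamma]
  take Top:  [Beta Core Mixin3 object] + [Top Beta Core Mixin3 object] + [Gamma Beta Core Mixin3 object] + [Top Gamma]
  take Gamma:  [Beta Core Mixin3 object] + [Beta Core Mixin3 object] + [Gamma Beta Core Mixin3 object] + [Gamma]
  take Beta:  [Beta Core Mixin3 object] + [Beta Core Mixin3 object] + [Beta Core Mixin3 object]
  take Core:  [Core Mixin3 object] + [Core Mixin3 object] + [Core Mixin3 object]
  take Mixin3:  [Mixin3 object] + [Mixin3 object] + [Mixin3 object]
  take object:  [object] + [object] + [object]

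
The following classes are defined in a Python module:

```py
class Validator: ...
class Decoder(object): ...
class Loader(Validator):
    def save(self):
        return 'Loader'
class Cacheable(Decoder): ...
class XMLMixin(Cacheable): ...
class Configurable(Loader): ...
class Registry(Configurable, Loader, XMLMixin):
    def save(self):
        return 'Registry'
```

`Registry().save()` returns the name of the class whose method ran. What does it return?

L[Registry] = Registry + merge(L[Configurable], L[Loader], L[XMLMixin], [Configurable Loader XMLMixin])
  take Configurable:  [Configurable Loader Validator object] + [Loader Validator object] + [XMLMixin Cacheable Decoder object] + [Configurable Loader XMLMixin]
  take Loader:  [Loader Validator object] + [Loader Validator object] + [XMLMixin Cacheable Decoder object] + [Loader XMLMixin]
  take Validator:  [Validator object] + [Validator object] + [XMLMixin Cacheable Decoder object] + [XMLMixin]
  take XMLMixin:  [object] + [object] + [XMLMixin Cacheable Decoder object] + [XMLMixin]
  take Cacheable:  [object] + [object] + [Cacheable Decoder object]
  take Decoder:  [object] + [object] + [Decoder object]
  take object:  [object] + [object] + [object]
MRO: Registry Configurable Loader Validator XMLMixin Cacheable Decoder object
save is defined in: Loader, Registry. First along the MRO is Registry.

Registry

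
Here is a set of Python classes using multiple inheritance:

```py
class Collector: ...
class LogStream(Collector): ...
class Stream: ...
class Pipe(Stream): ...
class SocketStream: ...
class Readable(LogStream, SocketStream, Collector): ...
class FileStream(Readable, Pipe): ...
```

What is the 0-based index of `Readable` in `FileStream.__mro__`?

1

L[FileStream] = FileStream + merge(L[Readable], L[Pipe], [Readable Pipe])
  take Readable:  [Readable LogStream SocketStream Collector object] + [Pipe Stream object] + [Readable Pipe]
  take LogStream:  [LogStream SocketStream Collector object] + [Pipe Stream object] + [Pipe]
  take SocketStream:  [SocketStream Collector object] + [Pipe Stream object] + [Pipe]
  take Collector:  [Collector object] + [Pipe Stream object] + [Pipe]
  take Pipe:  [object] + [Pipe Stream object] + [Pipe]
  take Stream:  [object] + [Stream object]
  take object:  [object] + [object]
MRO: FileStream Readable LogStream SocketStream Collector Pipe Stream object
Readable sits at index 1.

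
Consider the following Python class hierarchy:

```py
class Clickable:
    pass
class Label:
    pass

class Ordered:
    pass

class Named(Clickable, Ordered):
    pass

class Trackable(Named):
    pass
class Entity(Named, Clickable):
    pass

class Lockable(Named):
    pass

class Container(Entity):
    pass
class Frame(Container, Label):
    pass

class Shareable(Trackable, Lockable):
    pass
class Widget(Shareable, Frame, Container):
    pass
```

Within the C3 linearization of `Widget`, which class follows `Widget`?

Shareable

L[Widget] = Widget + merge(L[Shareable], L[Frame], L[Container], [Shareable Frame Container])
  take Shareable:  [Shareable Trackable Lockable Named Clickable Ordered object] + [Frame Container Entity Named Clickable Ordered Label object] + [Container Entity Named Clickable Ordered object] + [Shareable Frame Container]
  take Trackable:  [Trackable Lockable Named Clickable Ordered object] + [Frame Container Entity Named Clickable Ordered Label object] + [Container Entity Named Clickable Ordered object] + [Frame Container]
  take Lockable:  [Lockable Named Clickable Ordered object] + [Frame Container Entity Named Clickable Ordered Label object] + [Container Entity Named Clickable Ordered object] + [Frame Container]
  take Frame:  [Named Clickable Ordered object] + [Frame Container Entity Named Clickable Ordered Label object] + [Container Entity Named Clickable Ordered object] + [Frame Container]
  take Container:  [Named Clickable Ordered object] + [Container Entity Named Clickable Ordered Label object] + [Container Entity Named Clickable Ordered object] + [Container]
  take Entity:  [Named Clickable Ordered object] + [Entity Named Clickable Ordered Label object] + [Entity Named Clickable Ordered object]
  take Named:  [Named Clickable Ordered object] + [Named Clickable Ordered Label object] + [Named Clickable Ordered object]
  take Clickable:  [Clickable Ordered object] + [Clickable Ordered Label object] + [Clickable Ordered object]
  take Ordered:  [Ordered object] + [Ordered Label object] + [Ordered object]
  take Label:  [object] + [Label object] + [object]
  take object:  [object] + [object] + [object]
MRO: Widget Shareable Trackable Lockable Frame Container Entity Named Clickable Ordered Label object
Widget is at position 0; next is Shareable.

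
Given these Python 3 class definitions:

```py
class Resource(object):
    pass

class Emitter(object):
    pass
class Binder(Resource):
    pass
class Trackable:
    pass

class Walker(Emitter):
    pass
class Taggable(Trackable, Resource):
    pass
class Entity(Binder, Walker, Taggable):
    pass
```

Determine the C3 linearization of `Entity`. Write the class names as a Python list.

[Entity, Binder, Walker, Emitter, Taggable, Trackable, Resource, object]

L[Entity] = Entity + merge(L[Binder], L[Walker], L[Taggable], [Binder Walker Taggable])
  take Binder:  [Binder Resource object] + [Walker Emitter object] + [Taggable Trackable Resource object] + [Binder Walker Taggable]
  take Walker:  [Resource object] + [Walker Emitter object] + [Taggable Trackable Resource object] + [Walker Taggable]
  take Emitter:  [Resource object] + [Emitter object] + [Taggable Trackable Resource object] + [Taggable]
  take Taggable:  [Resource object] + [object] + [Taggable Trackable Resource object] + [Taggable]
  take Trackable:  [Resource object] + [object] + [Trackable Resource object]
  take Resource:  [Resource object] + [object] + [Resource object]
  take object:  [object] + [object] + [object]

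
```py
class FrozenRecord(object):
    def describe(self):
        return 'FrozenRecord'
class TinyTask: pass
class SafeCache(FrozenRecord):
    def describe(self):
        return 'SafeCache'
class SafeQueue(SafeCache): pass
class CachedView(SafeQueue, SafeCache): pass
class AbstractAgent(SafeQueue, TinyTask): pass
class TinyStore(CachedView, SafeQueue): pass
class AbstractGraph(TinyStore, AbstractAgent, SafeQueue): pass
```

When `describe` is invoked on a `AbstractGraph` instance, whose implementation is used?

SafeCache

L[AbstractGraph] = AbstractGraph + merge(L[TinyStore], L[AbstractAgent], L[SafeQueue], [TinyStore AbstractAgent SafeQueue])
  take TinyStore:  [TinyStore CachedView SafeQueue SafeCache FrozenRecord object] + [AbstractAgent SafeQueue SafeCache FrozenRecord TinyTask object] + [SafeQueue SafeCache FrozenRecord object] + [TinyStore AbstractAgent SafeQueue]
  take CachedView:  [CachedView SafeQueue SafeCache FrozenRecord object] + [AbstractAgent SafeQueue SafeCache FrozenRecord TinyTask object] + [SafeQueue SafeCache FrozenRecord object] + [AbstractAgent SafeQueue]
  take AbstractAgent:  [SafeQueue SafeCache FrozenRecord object] + [AbstractAgent SafeQueue SafeCache FrozenRecord TinyTask object] + [SafeQueue SafeCache FrozenRecord object] + [AbstractAgent SafeQueue]
  take SafeQueue:  [SafeQueue SafeCache FrozenRecord object] + [SafeQueue SafeCache FrozenRecord TinyTask object] + [SafeQueue SafeCache FrozenRecord object] + [SafeQueue]
  take SafeCache:  [SafeCache FrozenRecord object] + [SafeCache FrozenRecord TinyTask object] + [SafeCache FrozenRecord object]
  take FrozenRecord:  [FrozenRecord object] + [FrozenRecord TinyTask object] + [FrozenRecord object]
  take TinyTask:  [object] + [TinyTask object] + [object]
  take object:  [object] + [object] + [object]
MRO: AbstractGraph TinyStore CachedView AbstractAgent SafeQueue SafeCache FrozenRecord TinyTask object
describe is defined in: FrozenRecord, SafeCache. First along the MRO is SafeCache.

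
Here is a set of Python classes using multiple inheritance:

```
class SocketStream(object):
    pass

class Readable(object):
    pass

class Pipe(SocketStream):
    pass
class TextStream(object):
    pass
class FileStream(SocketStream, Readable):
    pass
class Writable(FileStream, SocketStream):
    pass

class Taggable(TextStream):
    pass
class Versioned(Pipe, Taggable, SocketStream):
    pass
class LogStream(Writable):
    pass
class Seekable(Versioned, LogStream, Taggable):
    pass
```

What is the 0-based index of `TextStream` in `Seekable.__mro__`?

8

L[Seekable] = Seekable + merge(L[Versioned], L[LogStream], L[Taggable], [Versioned LogStream Taggable])
  take Versioned:  [Versioned Pipe Taggable SocketStream TextStream object] + [LogStream Writable FileStream SocketStream Readable object] + [Taggable TextStream object] + [Versioned LogStream Taggable]
  take Pipe:  [Pipe Taggable SocketStream TextStream object] + [LogStream Writable FileStream SocketStream Readable object] + [Taggable TextStream object] + [LogStream Taggable]
  take LogStream:  [Taggable SocketStream TextStream object] + [LogStream Writable FileStream SocketStream Readable object] + [Taggable TextStream object] + [LogStream Taggable]
  take Taggable:  [Taggable SocketStream TextStream object] + [Writable FileStream SocketStream Readable object] + [Taggable TextStream object] + [Taggable]
  take Writable:  [SocketStream TextStream object] + [Writable FileStream SocketStream Readable object] + [TextStream object]
  take FileStream:  [SocketStream TextStream object] + [FileStream SocketStream Readable object] + [TextStream object]
  take SocketStream:  [SocketStream TextStream object] + [SocketStream Readable object] + [TextStream object]
  take TextStream:  [TextStream object] + [Readable object] + [TextStream object]
  take Readable:  [object] + [Readable object] + [object]
  take object:  [object] + [object] + [object]
MRO: Seekable Versioned Pipe LogStream Taggable Writable FileStream SocketStream TextStream Readable object
TextStream sits at index 8.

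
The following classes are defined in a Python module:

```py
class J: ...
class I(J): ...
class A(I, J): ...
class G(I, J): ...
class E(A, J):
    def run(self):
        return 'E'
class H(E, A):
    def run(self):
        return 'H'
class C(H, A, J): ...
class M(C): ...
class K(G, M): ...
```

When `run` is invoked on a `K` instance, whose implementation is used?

H

L[K] = K + merge(L[G], L[M], [G M])
  take G:  [G I J object] + [M C H E A I J object] + [G M]
  take M:  [I J object] + [M C H E A I J object] + [M]
  take C:  [I J object] + [C H E A I J object]
  take H:  [I J object] + [H E A I J object]
  take E:  [I J object] + [E A I J object]
  take A:  [I J object] + [A I J object]
  take I:  [I J object] + [I J object]
  take J:  [J object] + [J object]
  take object:  [object] + [object]
MRO: K G M C H E A I J object
run is defined in: E, H. First along the MRO is H.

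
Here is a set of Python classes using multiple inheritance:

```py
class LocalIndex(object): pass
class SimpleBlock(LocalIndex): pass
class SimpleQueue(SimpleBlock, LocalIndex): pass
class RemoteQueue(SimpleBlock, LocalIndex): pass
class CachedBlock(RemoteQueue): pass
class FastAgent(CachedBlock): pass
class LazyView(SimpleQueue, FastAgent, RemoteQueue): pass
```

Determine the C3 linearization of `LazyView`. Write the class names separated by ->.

LazyView -> SimpleQueue -> FastAgent -> CachedBlock -> RemoteQueue -> SimpleBlock -> LocalIndex -> object

L[LazyView] = LazyView + merge(L[SimpleQueue], L[FastAgent], L[RemoteQueue], [SimpleQueue FastAgent RemoteQueue])
  take SimpleQueue:  [SimpleQueue SimpleBlock LocalIndex object] + [FastAgent CachedBlock RemoteQueue SimpleBlock LocalIndex object] + [RemoteQueue SimpleBlock LocalIndex object] + [SimpleQueue FastAgent RemoteQueue]
  take FastAgent:  [SimpleBlock LocalIndex object] + [FastAgent CachedBlock RemoteQueue SimpleBlock LocalIndex object] + [RemoteQueue SimpleBlock LocalIndex object] + [FastAgent RemoteQueue]
  take CachedBlock:  [SimpleBlock LocalIndex object] + [CachedBlock RemoteQueue SimpleBlock LocalIndex object] + [RemoteQueue SimpleBlock LocalIndex object] + [RemoteQueue]
  take RemoteQueue:  [SimpleBlock LocalIndex object] + [RemoteQueue SimpleBlock LocalIndex object] + [RemoteQueue SimpleBlock LocalIndex object] + [RemoteQueue]
  take SimpleBlock:  [SimpleBlock LocalIndex object] + [SimpleBlock LocalIndex object] + [SimpleBlock LocalIndex object]
  take LocalIndex:  [LocalIndex object] + [LocalIndex object] + [LocalIndex object]
  take object:  [object] + [object] + [object]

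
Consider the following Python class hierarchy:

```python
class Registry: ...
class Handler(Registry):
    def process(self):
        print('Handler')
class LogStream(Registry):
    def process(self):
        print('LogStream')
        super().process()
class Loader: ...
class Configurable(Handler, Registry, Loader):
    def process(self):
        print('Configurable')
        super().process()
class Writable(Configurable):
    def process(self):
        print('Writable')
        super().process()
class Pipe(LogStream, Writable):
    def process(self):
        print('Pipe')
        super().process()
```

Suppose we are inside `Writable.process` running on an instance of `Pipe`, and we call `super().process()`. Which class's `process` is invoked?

L[Pipe] = Pipe + merge(L[LogStream], L[Writable], [LogStream Writable])
  take LogStream:  [LogStream Registry object] + [Writable Configurable Handler Registry Loader object] + [LogStream Writable]
  take Writable:  [Registry object] + [Writable Configurable Handler Registry Loader object] + [Writable]
  take Configurable:  [Registry object] + [Configurable Handler Registry Loader object]
  take Handler:  [Registry object] + [Handler Registry Loader object]
  take Registry:  [Registry object] + [Registry Loader object]
  take Loader:  [object] + [Loader object]
  take object:  [object] + [object]
MRO: Pipe LogStream Writable Configurable Handler Registry Loader object
super() in Writable.process on a Pipe instance goes to the class after Writable in Pipe's MRO: Configurable.

Configurable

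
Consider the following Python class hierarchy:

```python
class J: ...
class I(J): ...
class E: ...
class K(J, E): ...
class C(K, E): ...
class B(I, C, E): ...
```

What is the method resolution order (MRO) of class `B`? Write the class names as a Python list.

L[B] = B + merge(L[I], L[C], L[E], [I C E])
  take I:  [I J object] + [C K J E object] + [E object] + [I C E]
  take C:  [J object] + [C K J E object] + [E object] + [C E]
  take K:  [J object] + [K J E object] + [E object] + [E]
  take J:  [J object] + [J E object] + [E object] + [E]
  take E:  [object] + [E object] + [E object] + [E]
  take object:  [object] + [object] + [object]

[B, I, C, K, J, E, object]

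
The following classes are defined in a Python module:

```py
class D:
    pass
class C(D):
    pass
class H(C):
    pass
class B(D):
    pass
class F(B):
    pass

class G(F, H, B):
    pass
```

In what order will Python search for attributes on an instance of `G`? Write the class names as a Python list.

[G, F, H, B, C, D, object]

L[G] = G + merge(L[F], L[H], L[B], [F H B])
  take F:  [F B D object] + [H C D object] + [B D object] + [F H B]
  take H:  [B D object] + [H C D object] + [B D object] + [H B]
  take B:  [B D object] + [C D object] + [B D object] + [B]
  take C:  [D object] + [C D object] + [D object]
  take D:  [D object] + [D object] + [D object]
  take object:  [object] + [object] + [object]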